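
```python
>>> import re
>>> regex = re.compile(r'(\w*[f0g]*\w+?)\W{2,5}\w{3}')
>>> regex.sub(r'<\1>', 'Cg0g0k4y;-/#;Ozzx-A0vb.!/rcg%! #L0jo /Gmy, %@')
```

'<Cg0g0k4y>x-<A0vb>%! #<L0jo>, %@'

This matches zero or more of a word character, then zero or more of one of [f0g], then one or more of a word character (lazy) (captured); then 2 to 5 of a non-word character, then exactly 3 of a word character.
The replacement refers to a captured group, so each match is rewritten using its own captured text.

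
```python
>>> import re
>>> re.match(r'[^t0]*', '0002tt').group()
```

`re.match` only tries the pattern at the start of the string.
The match spans [0:0] → ''.

''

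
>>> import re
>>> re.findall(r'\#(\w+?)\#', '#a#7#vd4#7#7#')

`findall` collects group 1 from each match (3 total).

['a', 'vd4', '7']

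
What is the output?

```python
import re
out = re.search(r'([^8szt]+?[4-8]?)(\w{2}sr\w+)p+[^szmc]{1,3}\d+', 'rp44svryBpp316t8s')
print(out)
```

Pattern: one or more of any character except [8szt] (lazy), then optionally a character in [4-8] (captured); then exactly 2 of a word character, then the literal 'sr', then one or more of a word character (captured); then one or more of the literal 'p', then 1 to 3 of any character except [szmc], then one or more of a digit.
`search` walks the string left to right and returns the first match it finds.
Here no position works, so the call returns None.

None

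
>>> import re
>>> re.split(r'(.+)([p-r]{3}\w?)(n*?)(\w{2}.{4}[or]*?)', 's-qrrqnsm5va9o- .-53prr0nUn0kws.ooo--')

This matches one or more of any character (captured); then exactly 3 of a character in [p-r], then optionally a word character (captured); then zero or more of a literal 'n' (lazy) (captured); then exactly 2 of a word character, then exactly 4 of any character, then zero or more of one of [or] (lazy) (captured).
A non-greedy quantifier consumes as few characters as it can — just enough that the remainder of the pattern still matches from where it stops; whatever follows it matches normally.
Matches to split on: at [0:30] → 's-qrrqnsm5va9o- .-53prr0nUn0kw'.
The group in the pattern means `split` returns the separators' captures alongside the pieces.

['', 's-qrrqnsm5va9o- .-53', 'prr0', '', 'nUn0kw', 's.ooo--']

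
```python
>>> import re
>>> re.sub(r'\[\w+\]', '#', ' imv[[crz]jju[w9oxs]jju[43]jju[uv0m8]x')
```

Each match is replaced by '#'.

' imv[#jju#jju#jju#x'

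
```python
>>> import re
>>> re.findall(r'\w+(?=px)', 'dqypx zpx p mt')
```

['dqy', 'z']

The lookaround is zero-width — it requires the adjacent text to match without consuming it, so the asserted text isn't part of the match.
No capturing groups, so `findall` returns the 2 full match strings.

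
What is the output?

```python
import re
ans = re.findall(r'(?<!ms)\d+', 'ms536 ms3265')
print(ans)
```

The negative lookaround is zero-width — it rules out positions where the adjacent text would match, without consuming anything.
Walking the string: at [3:5] → '36'; at [9:12] → '265'.
`findall` yields the raw match text (2 of them) because the pattern has no groups.

['36', '265']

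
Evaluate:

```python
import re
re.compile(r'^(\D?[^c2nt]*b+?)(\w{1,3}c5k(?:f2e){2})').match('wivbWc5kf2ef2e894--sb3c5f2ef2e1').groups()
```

('wivb', 'Wc5kf2ef2e')

The match spans [0:14] → 'wivbWc5kf2ef2e'.
Captured: group 1 = 'wivb', group 2 = 'Wc5kf2ef2e'.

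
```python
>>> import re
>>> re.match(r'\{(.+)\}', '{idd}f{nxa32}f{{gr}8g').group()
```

'{idd}f{nxa32}f{{gr}'

`re.match` only tries the pattern at the start of the string.
The match spans [0:19] → '{idd}f{nxa32}f{{gr}'.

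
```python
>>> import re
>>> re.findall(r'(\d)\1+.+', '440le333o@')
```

['4']

After group 1 captures some text, `\1` only succeeds where that same text appears again.
One capturing group, so `findall` returns just the captured substring from the one match — 1 in all.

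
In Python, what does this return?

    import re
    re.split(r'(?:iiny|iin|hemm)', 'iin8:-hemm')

['', '8:-', '']

Splitting on the pattern gives 3 pieces.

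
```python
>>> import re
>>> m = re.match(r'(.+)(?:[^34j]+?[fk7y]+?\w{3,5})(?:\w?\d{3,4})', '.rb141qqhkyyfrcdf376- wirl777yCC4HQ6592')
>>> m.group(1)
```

The match spans [0:39] → '.rb141qqhkyyfrcdf376- wirl777yCC4HQ6592'.
Captured: group 1 = '.rb141qqhkyyfrcdf376- wirl77'.

'.rb141qqhkyyfrcdf376- wirl77'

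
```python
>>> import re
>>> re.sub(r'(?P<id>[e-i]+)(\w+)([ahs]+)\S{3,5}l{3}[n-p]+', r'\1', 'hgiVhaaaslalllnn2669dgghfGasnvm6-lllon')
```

'hgi'

Pattern: one or more of a character in [e-i] (captured as 'id'); then one or more of a word character (captured); then one or more of one of [ahs] (captured); then 3 to 5 of a non-whitespace character, then exactly 3 of a literal 'l', then one or more of a character in [n-p].
Each match is replaced using the text its own group 1 captured.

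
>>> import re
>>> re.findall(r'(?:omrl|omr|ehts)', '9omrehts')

['omr', 'ehts']

Scanning left to right: at [1:4] → 'omr'; at [4:8] → 'ehts'.
With no groups in the pattern, `findall` gives back each whole match — 2 here.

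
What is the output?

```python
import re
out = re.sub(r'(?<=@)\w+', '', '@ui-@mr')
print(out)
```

@-@

The positive lookaround only admits positions where the adjacent text matches; those characters stay outside the span.
`sub` substitutes '' at each match site.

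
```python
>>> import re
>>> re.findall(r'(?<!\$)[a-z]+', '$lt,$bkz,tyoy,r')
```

`(?!…)`/`(?<!…)` only lets a position through if the neighbouring text does NOT match; no characters are consumed.
Scanning left to right: at [2:3] → 't'; at [6:8] → 'kz'; at [9:13] → 'tyoy'; at [14:15] → 'r'.
Since nothing is captured, `findall` lists the 4 matched substrings directly.

['t', 'kz', 'tyoy', 'r']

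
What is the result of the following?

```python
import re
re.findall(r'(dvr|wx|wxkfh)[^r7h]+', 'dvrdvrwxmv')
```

['dvr', 'wx']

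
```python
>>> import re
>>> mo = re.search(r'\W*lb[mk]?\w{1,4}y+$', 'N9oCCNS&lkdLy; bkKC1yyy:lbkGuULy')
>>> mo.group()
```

':lbkGuULy'

The pattern matches zero or more of a non-word character, then the literal 'lb', then optionally one of [mk]; then 1 to 4 of a word character, then one or more of the literal 'y'; then anchored at the end.
The match spans [23:32] → ':lbkGuULy'.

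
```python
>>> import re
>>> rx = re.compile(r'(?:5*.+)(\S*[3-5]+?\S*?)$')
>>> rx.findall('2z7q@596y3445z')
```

['5z']

The pattern matches zero or more of a literal '5', then one or more of any character (non-capturing group); then zero or more of a non-whitespace character, then one or more of a character in [3-5] (lazy), then zero or more of a non-whitespace character (lazy) (captured); then anchored at the end.
Matches: at [0:14] match '2z7q@596y3445z', group 1 = '5z'.
With a single group, `findall` returns only what that group captured — 1 item.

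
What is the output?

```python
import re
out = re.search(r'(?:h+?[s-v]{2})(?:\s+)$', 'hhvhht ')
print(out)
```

None

The pattern matches one or more of the literal 'h' (lazy), then exactly 2 of a character in [s-v] (non-capturing group); then one or more of whitespace (non-capturing group); then anchored at the end.
Unlike `match`, `search` isn't anchored — it looks for the pattern anywhere in the string.
Here nothing in the string fits, so the call returns None.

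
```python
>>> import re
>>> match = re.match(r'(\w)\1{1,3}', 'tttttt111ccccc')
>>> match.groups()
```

('t',)

`\1` has to match the exact text group 1 already captured.
`re.match` only tries the pattern at the start of the string.
The match spans [0:4] → 'tttt'.
Captured: group 1 = 't'.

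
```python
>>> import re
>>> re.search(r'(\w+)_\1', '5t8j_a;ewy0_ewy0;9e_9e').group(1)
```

The match spans [7:16] → 'ewy0_ewy0'.
Captured: group 1 = 'ewy0'.

'ewy0'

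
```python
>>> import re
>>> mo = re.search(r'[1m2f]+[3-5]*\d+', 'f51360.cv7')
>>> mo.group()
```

'f51360'

The pattern matches one or more of one of [1m2f]; then zero or more of a character in [3-5], then one or more of a digit.
`search` walks the string left to right and returns the first match it finds.
The match spans [0:6] → 'f51360'.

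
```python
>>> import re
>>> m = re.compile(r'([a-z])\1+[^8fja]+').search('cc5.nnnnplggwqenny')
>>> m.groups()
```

('c',)

The match spans [0:18] → 'cc5.nnnnplggwqenny'.
Captured: group 1 = 'c'.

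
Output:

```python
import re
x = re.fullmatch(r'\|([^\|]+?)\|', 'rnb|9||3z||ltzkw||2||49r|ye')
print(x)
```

`re.fullmatch` requires the pattern to consume the entire string.
Here the pattern can't cover the whole string, so the call returns None.

None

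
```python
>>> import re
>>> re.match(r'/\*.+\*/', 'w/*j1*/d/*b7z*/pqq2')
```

`re.match` only tries the pattern at the start of the string.
Here the pattern fails at index 0, so the call returns None.

None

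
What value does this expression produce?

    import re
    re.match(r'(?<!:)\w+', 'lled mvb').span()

(0, 4)

`(?!…)`/`(?<!…)` only lets a position through if the neighbouring text does NOT match; no characters are consumed.
`re.match` won't scan ahead — the pattern has to work from the very first character.
The match spans [0:4] → 'lled'.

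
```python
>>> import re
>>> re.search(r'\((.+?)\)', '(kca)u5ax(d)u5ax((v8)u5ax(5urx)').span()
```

(0, 5)

The match spans [0:5] → '(kca)'.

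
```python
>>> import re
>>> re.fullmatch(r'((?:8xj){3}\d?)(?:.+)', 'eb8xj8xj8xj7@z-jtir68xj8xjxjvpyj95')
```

For `fullmatch`, every character of the input must be accounted for by the pattern.
Here the string isn't matched end-to-end, so the call returns None.

None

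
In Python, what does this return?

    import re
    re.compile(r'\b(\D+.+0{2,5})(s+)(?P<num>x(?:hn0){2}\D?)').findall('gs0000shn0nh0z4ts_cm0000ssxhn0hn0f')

[('gs0000shn0nh0z4ts_cm0000', 'ss', 'xhn0hn0f')]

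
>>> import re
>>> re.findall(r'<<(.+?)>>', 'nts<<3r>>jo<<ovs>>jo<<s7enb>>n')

['3r', 'ovs', 's7enb']

A non-greedy quantifier consumes as few characters as it can — just enough that the remainder of the pattern still matches from where it stops; whatever follows it matches normally.
Walking the string: at [3:9] match '<<3r>>', group 1 = '3r'; at [11:18] match '<<ovs>>', group 1 = 'ovs'; at [20:29] match '<<s7enb>>', group 1 = 's7enb'.
One capturing group, so `findall` returns just the captured substring from each match — 3 in all.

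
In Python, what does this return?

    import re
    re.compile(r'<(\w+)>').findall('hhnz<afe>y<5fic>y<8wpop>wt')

Because there's exactly one group, `findall` drops the full match and keeps group 1 from each hit.

['afe', '5fic', '8wpop']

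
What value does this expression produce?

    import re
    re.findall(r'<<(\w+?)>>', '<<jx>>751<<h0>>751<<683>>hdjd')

`findall` collects group 1 from each match (3 total).

['jx', 'h0', '683']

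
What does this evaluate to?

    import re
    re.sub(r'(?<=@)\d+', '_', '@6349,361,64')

'@_,361,64'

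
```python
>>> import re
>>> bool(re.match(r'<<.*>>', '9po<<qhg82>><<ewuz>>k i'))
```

`re.match` only tries the pattern at the start of the string.
Here position 0 doesn't satisfy it, so the call returns None, and `bool(None)` is False.

False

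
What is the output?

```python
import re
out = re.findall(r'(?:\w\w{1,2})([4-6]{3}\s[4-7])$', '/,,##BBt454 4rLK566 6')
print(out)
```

Because there's exactly one group, `findall` drops the full match and keeps group 1 from the one hit.

['566 6']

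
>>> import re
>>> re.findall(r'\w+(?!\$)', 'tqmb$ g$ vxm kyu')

The negative lookahead/lookbehind blocks any match where the forbidden context is present.
No capturing groups, so `findall` returns the 3 full match strings.

['tqm', 'vxm', 'kyu']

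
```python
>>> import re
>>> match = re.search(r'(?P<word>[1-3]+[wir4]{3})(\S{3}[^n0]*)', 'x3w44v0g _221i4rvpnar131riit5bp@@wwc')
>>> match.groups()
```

('3w44', 'v0g _221i4rvp')

This matches one or more of a character in [1-3], then exactly 3 of one of [wir4] (captured as 'word'); then exactly 3 of a non-whitespace character, then zero or more of any character except [n0] (captured).
`re.search` tries every starting position until one works.
The match spans [1:18] → '3w44v0g _221i4rvp'.
Captured: group 1 = '3w44', group 2 = 'v0g _221i4rvp'.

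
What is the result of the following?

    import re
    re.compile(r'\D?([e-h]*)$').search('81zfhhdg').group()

'dg'

Pattern: optionally a non-digit; then zero or more of a character in [e-h] (captured); then anchored at the end.
`re.search` scans for the first position where the pattern succeeds.
The match spans [6:8] → 'dg'.
Captured: group 1 = 'g'.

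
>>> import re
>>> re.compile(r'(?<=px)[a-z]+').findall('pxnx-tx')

['nx']

The `(?=…)`/`(?<=…)` assertion just peeks at neighbouring text; it doesn't advance the match position.
No capturing groups, so `findall` returns the 1 full match string.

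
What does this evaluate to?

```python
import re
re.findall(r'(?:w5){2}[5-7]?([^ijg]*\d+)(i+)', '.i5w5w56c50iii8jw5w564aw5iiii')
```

Pattern: the literal 'w5' repeated 2 times, then optionally a character in [5-7]; then zero or more of any character except [ijg], then one or more of a digit (captured); then one or more of a literal 'i' (captured).
Scanning left to right: at [3:14] match 'w5w56c50iii', groups = ('c50', 'iii'); at [16:29] match 'w5w564aw5iiii', groups = ('4aw5', 'iiii').
With 2 capturing groups, `findall` returns a 2-tuple per match.

[('c50', 'iii'), ('4aw5', 'iiii')]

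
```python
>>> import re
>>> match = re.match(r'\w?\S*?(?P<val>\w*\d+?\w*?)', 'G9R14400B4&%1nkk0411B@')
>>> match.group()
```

`match` is anchored at position 0; if the pattern doesn't fit there, it returns None.
The match spans [0:10] → 'G9R14400B4'.

'G9R14400B4'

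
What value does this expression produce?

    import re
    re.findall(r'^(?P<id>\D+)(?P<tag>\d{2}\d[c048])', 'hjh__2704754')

[('hjh__', '2704')]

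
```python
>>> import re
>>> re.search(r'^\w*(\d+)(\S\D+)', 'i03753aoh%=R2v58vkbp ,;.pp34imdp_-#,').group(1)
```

'3'

The match spans [0:12] → 'i03753aoh%=R'.
Captured: group 1 = '3', group 2 = 'aoh%=R'.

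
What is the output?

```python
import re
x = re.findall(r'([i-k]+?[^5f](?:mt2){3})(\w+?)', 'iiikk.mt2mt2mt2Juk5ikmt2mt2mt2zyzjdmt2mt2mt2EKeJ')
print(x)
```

The `?` after the quantifier makes it lazy — it takes as little as possible before letting the rest of the pattern try.
2 groups means each result is a tuple of 2 captured strings — 3 here.

[('iiikk.mt2mt2mt2', 'J'), ('ikmt2mt2mt2', 'z'), ('jdmt2mt2mt2', 'E')]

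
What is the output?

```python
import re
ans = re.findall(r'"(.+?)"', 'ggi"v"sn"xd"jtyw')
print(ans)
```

['v', 'xd']

The `?` after the quantifier makes it lazy — it takes as little as possible before letting the rest of the pattern try.
Matches: at [3:6] match '"v"', group 1 = 'v'; at [8:12] match '"xd"', group 1 = 'xd'.
One capturing group, so `findall` returns just the captured substring from each match — 2 in all.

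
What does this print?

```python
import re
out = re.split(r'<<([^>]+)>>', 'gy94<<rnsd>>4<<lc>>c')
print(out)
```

`re.split` interleaves the captured-group text with the surrounding fragments.

['gy94', 'rnsd', '4', 'lc', 'c']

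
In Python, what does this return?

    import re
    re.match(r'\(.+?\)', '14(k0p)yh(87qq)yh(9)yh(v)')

`match` is anchored at position 0; if the pattern doesn't fit there, it returns None.
Here the string doesn't start with a match, so the call returns None.

None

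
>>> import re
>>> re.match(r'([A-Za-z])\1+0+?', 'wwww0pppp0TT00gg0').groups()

('w',)

The match spans [0:5] → 'wwww0'.
Captured: group 1 = 'w'.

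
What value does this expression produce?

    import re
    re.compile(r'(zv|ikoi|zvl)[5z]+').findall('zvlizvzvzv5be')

Because there's exactly one group, `findall` drops the full match and keeps group 1 from each hit.

['zv', 'zv']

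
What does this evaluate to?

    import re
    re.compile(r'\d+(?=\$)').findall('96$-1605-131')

['96']

Lookahead/lookbehind check context without consuming it, so the matched span excludes the asserted characters.
No capturing groups, so `findall` returns the 1 full match string.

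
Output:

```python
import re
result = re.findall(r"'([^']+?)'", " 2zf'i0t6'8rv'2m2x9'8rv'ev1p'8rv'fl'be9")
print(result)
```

With a single group, `findall` returns only what that group captured — 4 items.

['i0t6', '2m2x9', 'ev1p', 'fl']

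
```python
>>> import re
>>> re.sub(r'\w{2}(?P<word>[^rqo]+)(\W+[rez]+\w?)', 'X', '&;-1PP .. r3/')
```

This matches exactly 2 of a word character; then one or more of any character except [rqo] (captured as 'word'); then one or more of a non-word character, then one or more of one of [rez], then optionally a word character (captured).
`sub` substitutes 'X' at each match site.

'&;-X/'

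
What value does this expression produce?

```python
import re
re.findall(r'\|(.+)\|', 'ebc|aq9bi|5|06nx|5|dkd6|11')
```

One capturing group, so `findall` returns just the captured substring from the one match — 1 in all.

['aq9bi|5|06nx|5|dkd6']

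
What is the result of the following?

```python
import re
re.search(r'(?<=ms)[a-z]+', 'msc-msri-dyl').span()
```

(2, 3)

Lookahead/lookbehind check context without consuming it, so the matched span excludes the asserted characters.
The match spans [2:3] → 'c'.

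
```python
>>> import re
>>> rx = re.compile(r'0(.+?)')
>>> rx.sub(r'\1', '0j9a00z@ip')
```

With the lazy modifier that quantifier settles for the fewest repetitions that let the rest of the pattern succeed (the atoms after it are unaffected and can still be greedy).
`\1` in the replacement pulls in group 1's text for each match.

'j9a0z@ip'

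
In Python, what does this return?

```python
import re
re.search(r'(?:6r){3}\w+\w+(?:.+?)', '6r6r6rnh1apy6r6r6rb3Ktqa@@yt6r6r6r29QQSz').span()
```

A `+?`/`*?`/`{m,n}?` starts at its minimum and grows only as far as needed for what follows to match.
The match spans [0:25] → '6r6r6rnh1apy6r6r6rb3Ktqa@'.

(0, 25)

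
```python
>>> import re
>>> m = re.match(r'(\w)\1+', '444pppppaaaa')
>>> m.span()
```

`\1` is not a pattern — it's the concrete string captured by group 1, re-applied verbatim.
`match` is anchored at position 0; if the pattern doesn't fit there, it returns None.
The match spans [0:3] → '444'.
Captured: group 1 = '4'.

(0, 3)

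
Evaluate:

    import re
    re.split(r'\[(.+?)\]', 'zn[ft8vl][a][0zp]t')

Because the quantifier is non-greedy, it stops expanding at the earliest point where the rest of the pattern can succeed.
Matches to split on: at [2:9] → '[ft8vl]'; at [9:12] → '[a]'; at [12:17] → '[0zp]'.
With a capturing group present, the delimiter's captured portion is kept in the result list.

['zn', 'ft8vl', '', 'a', '', '0zp', 't']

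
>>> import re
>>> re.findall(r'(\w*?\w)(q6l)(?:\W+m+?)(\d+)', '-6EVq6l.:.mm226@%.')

[('6EV', 'q6l', '226')]

This matches zero or more of a word character (lazy), then a word character (captured); then a literal 'q', then the literal '6l' (captured); then one or more of a non-word character, then one or more of a literal 'm' (lazy) (non-capturing group); then one or more of a digit (captured).
Multiple groups make `findall` return tuples — one 3-tuple for the one match.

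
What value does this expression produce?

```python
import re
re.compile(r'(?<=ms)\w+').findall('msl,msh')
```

The lookaround is zero-width — it requires the adjacent text to match without consuming it, so the asserted text isn't part of the match.
No capturing groups, so `findall` returns the 2 full match strings.

['l', 'h']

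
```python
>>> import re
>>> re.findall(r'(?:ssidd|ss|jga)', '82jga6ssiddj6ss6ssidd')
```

['jga', 'ssidd', 'ss', 'ssidd']

Alternation isn't longest-match — the leftmost alternative that fits at this position is chosen.
Matches: at [2:5] → 'jga'; at [6:11] → 'ssidd'; at [13:15] → 'ss'; at [16:21] → 'ssidd'.
No capturing groups, so `findall` returns the 4 full match strings.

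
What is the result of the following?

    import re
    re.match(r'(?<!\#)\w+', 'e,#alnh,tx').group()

'e'

The negative lookahead/lookbehind blocks any match where the forbidden context is present.
`re.match` only tries the pattern at the start of the string.
The match spans [0:1] → 'e'.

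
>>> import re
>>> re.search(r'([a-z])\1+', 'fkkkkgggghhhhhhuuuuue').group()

'kkkk'

`\1` is not a pattern — it's the concrete string captured by group 1, re-applied verbatim.
`search` walks the string left to right and returns the first match it finds.
The match spans [1:5] → 'kkkk'.
Captured: group 1 = 'k'.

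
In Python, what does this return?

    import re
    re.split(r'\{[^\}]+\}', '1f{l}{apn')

The string is cut at each match, leaving 2 pieces.

['1f', '{apn']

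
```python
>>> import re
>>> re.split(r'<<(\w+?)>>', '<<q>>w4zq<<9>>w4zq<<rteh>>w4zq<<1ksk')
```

The group in the pattern means `split` returns the separators' captures alongside the pieces.

['', 'q', 'w4zq', '9', 'w4zq', 'rteh', 'w4zq<<1ksk']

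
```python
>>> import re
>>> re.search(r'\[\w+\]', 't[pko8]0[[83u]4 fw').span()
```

Unlike `match`, `search` isn't anchored — it looks for the pattern anywhere in the string.
The match spans [1:7] → '[pko8]'.

(1, 7)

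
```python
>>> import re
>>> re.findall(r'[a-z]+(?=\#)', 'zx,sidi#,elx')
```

['sidi']

The positive lookaround only admits positions where the adjacent text matches; those characters stay outside the span.
Walking the string: at [3:7] → 'sidi'.
`findall` yields the raw match text (1 of them) because the pattern has no groups.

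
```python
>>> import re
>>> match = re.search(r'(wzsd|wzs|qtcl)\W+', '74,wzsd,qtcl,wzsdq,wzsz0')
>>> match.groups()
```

('wzsd',)

The match spans [3:8] → 'wzsd,'.
Captured: group 1 = 'wzsd'.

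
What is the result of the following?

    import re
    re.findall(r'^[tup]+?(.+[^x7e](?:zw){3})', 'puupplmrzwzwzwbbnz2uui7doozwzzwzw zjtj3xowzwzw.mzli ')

['uupplmrzwzwzw']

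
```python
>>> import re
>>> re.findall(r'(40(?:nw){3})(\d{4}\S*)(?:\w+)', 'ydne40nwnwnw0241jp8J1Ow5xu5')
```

[('40nwnwnw', '0241jp8J1Ow5xu')]

This matches the literal '40', then the literal 'nw' repeated 3 times (captured); then exactly 4 of a digit, then zero or more of a non-whitespace character (captured); then one or more of a word character (non-capturing group).
`findall` packs the 2 group values into a tuple for every match.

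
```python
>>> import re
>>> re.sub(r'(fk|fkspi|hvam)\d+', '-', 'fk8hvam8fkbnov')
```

'--fkbnov'

Matches: at [0:3] → 'fk8'; at [3:8] → 'hvam8'.
Every occurrence is swapped for '-'.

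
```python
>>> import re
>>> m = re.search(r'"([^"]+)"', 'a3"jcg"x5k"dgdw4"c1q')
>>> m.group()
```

'"jcg"'

Unlike `match`, `search` isn't anchored — it looks for the pattern anywhere in the string.
The match spans [2:7] → '"jcg"'.
Captured: group 1 = 'jcg'.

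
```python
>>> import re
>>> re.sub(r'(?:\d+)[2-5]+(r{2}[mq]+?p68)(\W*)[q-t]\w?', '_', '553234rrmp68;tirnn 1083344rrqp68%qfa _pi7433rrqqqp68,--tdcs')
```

'_rnn _a _pi_cs'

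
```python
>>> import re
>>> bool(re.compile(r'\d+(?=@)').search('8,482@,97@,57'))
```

True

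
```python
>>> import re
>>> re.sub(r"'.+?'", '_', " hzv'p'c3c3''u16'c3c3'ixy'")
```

The `?` after the quantifier makes it lazy — it takes as little as possible before letting the rest of the pattern try.
Matches: at [4:7] → "'p'"; at [11:17] → "''u16'"; at [21:26] → "'ixy'".
Every occurrence is swapped for '_'.

' hzv_c3c3_c3c3_'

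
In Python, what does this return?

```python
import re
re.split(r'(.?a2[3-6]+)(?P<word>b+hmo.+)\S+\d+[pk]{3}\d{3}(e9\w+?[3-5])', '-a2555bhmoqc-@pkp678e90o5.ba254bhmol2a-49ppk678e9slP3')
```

['', '-a2555', 'bhmoqc-@pkp678e90o5.ba254bhmol2a-', 'e9slP3', '']

This matches optionally any character, then the literal 'a2', then one or more of a character in [3-6] (captured); then one or more of the literal 'b', then the literal 'hmo', then one or more of any character (captured as 'word'); then one or more of a non-whitespace character, then one or more of a digit; then exactly 3 of one of [pk], then exactly 3 of a digit; then the literal 'e9', then one or more of a word character (lazy), then a character in [3-5] (captured).
Matches to split on: at [0:53] → '-a2555bhmoqc-@pkp678e90o5.ba254bhmol2a-49ppk678e9slP3'.
`re.split` interleaves the captured-group text with the surrounding fragments.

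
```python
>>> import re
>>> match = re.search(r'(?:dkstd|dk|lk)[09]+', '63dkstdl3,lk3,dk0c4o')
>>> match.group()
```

'dk0'

`re.search` scans for the first position where the pattern succeeds.
The match spans [14:17] → 'dk0'.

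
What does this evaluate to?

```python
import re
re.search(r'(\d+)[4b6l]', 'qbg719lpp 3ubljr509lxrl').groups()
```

('719',)

The pattern matches one or more of a digit (captured); then one of [4b6l].
`re.search` scans for the first position where the pattern succeeds.
The match spans [3:7] → '719l'.
Captured: group 1 = '719'.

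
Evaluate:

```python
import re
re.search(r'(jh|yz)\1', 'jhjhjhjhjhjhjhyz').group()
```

'jhjh'

The backreference `\1` re-matches whatever the first group consumed, character for character.
The match spans [0:4] → 'jhjh'.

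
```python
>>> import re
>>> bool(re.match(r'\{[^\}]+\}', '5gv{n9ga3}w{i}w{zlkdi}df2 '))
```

With `match`, the pattern is implicitly anchored at the beginning.
Here the string doesn't start with a match, so the call returns None, and `bool(None)` is False.

False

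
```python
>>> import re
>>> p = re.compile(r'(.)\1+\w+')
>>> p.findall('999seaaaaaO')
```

['9']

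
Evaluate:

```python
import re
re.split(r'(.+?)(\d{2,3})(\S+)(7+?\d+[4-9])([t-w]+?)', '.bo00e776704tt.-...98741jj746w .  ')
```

A non-greedy quantifier consumes as few characters as it can — just enough that the remainder of the pattern still matches from where it stops; whatever follows it matches normally.
The group in the pattern means `split` returns the separators' captures alongside the pieces.

['', '.bo', '00', 'e776704tt.-...98741jj', '746', 'w', ' .  ']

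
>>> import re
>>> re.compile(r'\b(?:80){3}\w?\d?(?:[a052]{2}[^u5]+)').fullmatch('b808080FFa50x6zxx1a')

None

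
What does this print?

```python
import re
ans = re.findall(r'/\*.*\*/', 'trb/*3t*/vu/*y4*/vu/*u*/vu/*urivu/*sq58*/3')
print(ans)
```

['/*3t*/vu/*y4*/vu/*u*/vu/*urivu/*sq58*/']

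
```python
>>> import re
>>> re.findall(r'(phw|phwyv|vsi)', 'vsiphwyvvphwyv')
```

['vsi', 'phw', 'phw']

Alternation tries branches left to right and keeps the first one that lets the overall match succeed at that position.
One capturing group, so `findall` returns just the captured substring from each match — 3 in all.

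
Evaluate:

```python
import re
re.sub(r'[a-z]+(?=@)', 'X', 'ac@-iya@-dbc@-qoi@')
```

The positive lookaround only admits positions where the adjacent text matches; those characters stay outside the span.
Matches: at [0:2] → 'ac'; at [4:7] → 'iya'; at [9:12] → 'dbc'; at [14:17] → 'qoi'.
Every occurrence is swapped for 'X'.

'X@-X@-X@-X@'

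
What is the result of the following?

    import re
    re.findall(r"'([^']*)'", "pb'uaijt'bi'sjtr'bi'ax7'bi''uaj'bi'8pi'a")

['uaijt', 'sjtr', 'ax7', '', 'bi']

Because there's exactly one group, `findall` drops the full match and keeps group 1 from each hit.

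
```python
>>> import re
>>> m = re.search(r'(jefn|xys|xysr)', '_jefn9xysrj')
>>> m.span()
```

The match spans [1:5] → 'jefn'.

(1, 5)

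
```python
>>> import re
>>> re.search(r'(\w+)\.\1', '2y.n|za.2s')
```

None

`\1` is not a pattern — it's the concrete string captured by group 1, re-applied verbatim.
Unlike `match`, `search` isn't anchored — it looks for the pattern anywhere in the string.
Here nothing in the string fits, so the call returns None.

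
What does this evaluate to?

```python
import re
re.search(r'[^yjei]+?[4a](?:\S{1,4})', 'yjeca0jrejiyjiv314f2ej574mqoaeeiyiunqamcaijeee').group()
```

'ca0jre'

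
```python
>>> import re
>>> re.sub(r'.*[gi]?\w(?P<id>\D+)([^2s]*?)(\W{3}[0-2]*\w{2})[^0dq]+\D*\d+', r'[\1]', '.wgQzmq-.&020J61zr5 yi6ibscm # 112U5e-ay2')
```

'[m]'

`\1` in the replacement pulls in group 1's text for each match.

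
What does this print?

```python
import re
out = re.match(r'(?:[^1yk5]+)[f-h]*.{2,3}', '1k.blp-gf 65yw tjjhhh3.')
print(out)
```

None

Pattern: one or more of any character except [1yk5] (non-capturing group); then zero or more of a character in [f-h], then 2 to 3 of any character.
`re.match` only tries the pattern at the start of the string.
Here the pattern fails at index 0, so the call returns None.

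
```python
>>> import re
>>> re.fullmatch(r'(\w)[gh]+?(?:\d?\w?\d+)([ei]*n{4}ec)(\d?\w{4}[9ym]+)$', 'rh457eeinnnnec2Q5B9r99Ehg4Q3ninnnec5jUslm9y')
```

None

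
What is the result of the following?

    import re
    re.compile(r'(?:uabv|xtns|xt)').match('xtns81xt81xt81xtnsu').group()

'xtns'

`|` is ordered: at each position the engine commits to the first alternative that works.
`re.match` only tries the pattern at the start of the string.
The match spans [0:4] → 'xtns'.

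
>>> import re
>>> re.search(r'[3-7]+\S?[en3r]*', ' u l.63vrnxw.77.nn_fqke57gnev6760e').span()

(5, 10)

Pattern: one or more of a character in [3-7]; then optionally a non-whitespace character, then zero or more of one of [en3r].
`search` walks the string left to right and returns the first match it finds.
The match spans [5:10] → '63vrn'.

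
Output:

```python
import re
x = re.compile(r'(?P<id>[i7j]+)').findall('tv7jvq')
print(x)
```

['7j']

Pattern: one or more of one of [i7j] (captured as 'id').
Matches: at [2:4] match '7j', group 1 = '7j'.
One capturing group, so `findall` returns just the captured substring from the one match — 1 in all.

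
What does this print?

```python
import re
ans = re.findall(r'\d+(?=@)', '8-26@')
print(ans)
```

['26']

The lookaround is zero-width — it requires the adjacent text to match without consuming it, so the asserted text isn't part of the match.
Walking the string: at [2:4] → '26'.
With no groups in the pattern, `findall` gives back each whole match — 1 here.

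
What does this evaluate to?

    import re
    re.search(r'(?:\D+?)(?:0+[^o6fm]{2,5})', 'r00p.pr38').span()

(0, 8)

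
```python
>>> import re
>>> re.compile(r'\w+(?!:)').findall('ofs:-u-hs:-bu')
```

['of', 'u', 'h', 'bu']

Because the assertion is negative and zero-width, positions next to the forbidden text are skipped.
`findall` yields the raw match text (4 of them) because the pattern has no groups.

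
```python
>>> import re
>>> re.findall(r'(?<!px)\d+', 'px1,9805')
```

A negative assertion filters positions out without eating any characters.
`findall` yields the raw match text (1 of them) because the pattern has no groups.

['9805']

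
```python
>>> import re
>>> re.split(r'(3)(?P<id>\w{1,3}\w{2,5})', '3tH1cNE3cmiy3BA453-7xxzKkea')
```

['', '3', 'tH1cNE3c', 'miy', '3', 'BA453', '-7xxzKkea']

This matches a literal '3' (captured); then 1 to 3 of a word character, then 2 to 5 of a word character (captured as 'id').
Matches to split on: at [0:9] → '3tH1cNE3c'; at [12:18] → '3BA453'.
Because the pattern has a capturing group, `split` also inserts each captured text between the pieces.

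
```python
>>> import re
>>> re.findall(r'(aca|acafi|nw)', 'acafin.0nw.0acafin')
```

`|` is ordered: at each position the engine commits to the first alternative that works.
Scanning left to right: at [0:3] match 'aca', group 1 = 'aca'; at [8:10] match 'nw', group 1 = 'nw'; at [12:15] match 'aca', group 1 = 'aca'.
Because there's exactly one group, `findall` drops the full match and keeps group 1 from each hit.

['aca', 'nw', 'aca']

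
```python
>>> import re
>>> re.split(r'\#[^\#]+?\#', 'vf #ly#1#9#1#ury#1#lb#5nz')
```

Splitting on the pattern gives 5 pieces.

['vf ', '1', '1', '1', '5nz']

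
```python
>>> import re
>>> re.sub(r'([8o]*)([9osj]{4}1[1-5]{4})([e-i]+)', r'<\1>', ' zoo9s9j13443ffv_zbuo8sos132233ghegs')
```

' z<oo>v_zbuo8sos132233ghegs'

The replacement refers to a captured group, so each match is rewritten using its own captured text.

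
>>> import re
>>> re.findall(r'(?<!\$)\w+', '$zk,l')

Because the assertion is negative and zero-width, positions next to the forbidden text are skipped.
Walking the string: at [2:3] → 'k'; at [4:5] → 'l'.
Since nothing is captured, `findall` lists the 2 matched substrings directly.

['k', 'l']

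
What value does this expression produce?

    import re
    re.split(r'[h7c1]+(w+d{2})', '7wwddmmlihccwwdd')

['', 'wwdd', 'mmli', 'wwdd', '']

The pattern matches one or more of one of [h7c1]; then one or more of the literal 'w', then exactly 2 of the literal 'd' (captured).
Matches to split on: at [0:5] → '7wwdd'; at [9:16] → 'hccwwdd'.
Because the pattern has a capturing group, `split` also inserts each captured text between the pieces.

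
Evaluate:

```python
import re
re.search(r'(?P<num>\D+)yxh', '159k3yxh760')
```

None

Here nothing in the string fits, so the call returns None.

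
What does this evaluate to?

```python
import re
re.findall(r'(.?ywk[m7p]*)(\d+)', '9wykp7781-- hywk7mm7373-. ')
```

[('hywk7mm7', '373')]

Pattern: optionally any character, then the literal 'ywk', then zero or more of one of [m7p] (captured); then one or more of a digit (captured).
Multiple groups make `findall` return tuples — one 2-tuple for the one match.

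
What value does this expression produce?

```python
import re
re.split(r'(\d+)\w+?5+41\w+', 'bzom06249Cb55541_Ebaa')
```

This matches one or more of a digit (captured); then one or more of a word character (lazy), then one or more of the literal '5'; then the literal '41', then one or more of a word character.
Matches to split on: at [4:21] → '06249Cb55541_Ebaa'.
The group in the pattern means `split` returns the separators' captures alongside the pieces.

['bzom', '06249', '']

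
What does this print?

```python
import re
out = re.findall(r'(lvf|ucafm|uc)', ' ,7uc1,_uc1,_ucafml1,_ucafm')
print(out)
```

['uc', 'uc', 'ucafm', 'ucafm']

`|` is ordered: at each position the engine commits to the first alternative that works.
Matches: at [3:5] match 'uc', group 1 = 'uc'; at [8:10] match 'uc', group 1 = 'uc'; at [13:18] match 'ucafm', group 1 = 'ucafm'; at [22:27] match 'ucafm', group 1 = 'ucafm'.
One capturing group, so `findall` returns just the captured substring from each match — 4 in all.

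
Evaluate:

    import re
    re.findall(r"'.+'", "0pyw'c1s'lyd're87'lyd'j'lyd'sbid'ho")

Scanning left to right: at [4:33] → "'c1s'lyd're87'lyd'j'lyd'sbid'".
With no groups in the pattern, `findall` gives back each whole match — 1 here.

["'c1s'lyd're87'lyd'j'lyd'sbid'"]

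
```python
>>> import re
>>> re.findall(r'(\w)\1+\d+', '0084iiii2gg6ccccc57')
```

['0', 'i', 'g', 'c']

`\1` has to match the exact text group 1 already captured.
One capturing group, so `findall` returns just the captured substring from each match — 4 in all.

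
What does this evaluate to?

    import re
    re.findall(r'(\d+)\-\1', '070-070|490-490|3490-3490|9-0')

['070', '490', '3490']

`\1` has to match the exact text group 1 already captured.
Scanning left to right: at [0:7] match '070-070', group 1 = '070'; at [8:15] match '490-490', group 1 = '490'; at [16:25] match '3490-3490', group 1 = '3490'.
Because there's exactly one group, `findall` drops the full match and keeps group 1 from each hit.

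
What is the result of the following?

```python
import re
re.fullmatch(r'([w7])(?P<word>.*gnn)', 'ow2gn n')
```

None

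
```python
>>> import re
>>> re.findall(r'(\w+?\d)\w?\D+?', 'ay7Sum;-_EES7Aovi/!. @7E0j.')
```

Pattern: one or more of a word character (lazy), then a digit (captured); then optionally a word character, then one or more of a non-digit (lazy).
The `?` after the quantifier makes it lazy — it takes as little as possible before letting the rest of the pattern try.
Matches: at [0:5] match 'ay7Su', group 1 = 'ay7'; at [8:15] match '_EES7Ao', group 1 = '_EES7'; at [22:27] match '7E0j.', group 1 = '7E0'.
Because there's exactly one group, `findall` drops the full match and keeps group 1 from each hit.

['ay7', '_EES7', '7E0']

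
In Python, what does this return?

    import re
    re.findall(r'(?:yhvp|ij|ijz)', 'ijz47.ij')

['ij', 'ij']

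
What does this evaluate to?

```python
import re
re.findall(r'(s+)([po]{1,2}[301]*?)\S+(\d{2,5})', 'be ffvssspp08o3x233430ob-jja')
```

Because the quantifier is non-greedy, it stops expanding at the earliest point where the rest of the pattern can succeed.
With 3 capturing groups, `findall` returns a 3-tuple per match.

[('sss', 'pp', '30')]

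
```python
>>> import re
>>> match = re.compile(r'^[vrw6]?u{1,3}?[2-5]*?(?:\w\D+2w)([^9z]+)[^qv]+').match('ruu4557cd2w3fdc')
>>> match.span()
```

(0, 15)

With `match`, the pattern is implicitly anchored at the beginning.
The match spans [0:15] → 'ruu4557cd2w3fdc'.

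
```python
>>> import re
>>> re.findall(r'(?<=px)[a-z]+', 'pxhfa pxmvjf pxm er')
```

Because the assertion is zero-width, the text it checks is not consumed and won't appear in the result.
`findall` yields the raw match text (3 of them) because the pattern has no groups.

['hfa', 'mvjf', 'm']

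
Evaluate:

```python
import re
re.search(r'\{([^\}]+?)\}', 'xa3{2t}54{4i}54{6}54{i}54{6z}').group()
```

'{2t}'

The match spans [3:7] → '{2t}'.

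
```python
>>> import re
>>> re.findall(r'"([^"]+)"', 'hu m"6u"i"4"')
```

Walking the string: at [4:8] match '"6u"', group 1 = '6u'; at [9:12] match '"4"', group 1 = '4'.
With a single group, `findall` returns only what that group captured — 2 items.

['6u', '4']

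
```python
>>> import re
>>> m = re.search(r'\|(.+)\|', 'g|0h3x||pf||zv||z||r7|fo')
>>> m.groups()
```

Unlike `match`, `search` isn't anchored — it looks for the pattern anywhere in the string.
The match spans [1:22] → '|0h3x||pf||zv||z||r7|'.
Captured: group 1 = '0h3x||pf||zv||z||r7'.

('0h3x||pf||zv||z||r7',)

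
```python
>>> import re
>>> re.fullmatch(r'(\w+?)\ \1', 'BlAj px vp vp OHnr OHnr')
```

`re.fullmatch` is like wrapping the pattern in `^…$` (in single-line mode).
Here there's no way to consume every character, so the call returns None.

None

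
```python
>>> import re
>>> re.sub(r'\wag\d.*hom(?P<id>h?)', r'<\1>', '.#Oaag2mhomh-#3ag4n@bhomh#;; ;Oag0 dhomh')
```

'.#O<h>'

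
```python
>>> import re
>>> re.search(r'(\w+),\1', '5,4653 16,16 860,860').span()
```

(7, 12)

`\1` has to match the exact text group 1 already captured.
`search` walks the string left to right and returns the first match it finds.
The match spans [7:12] → '16,16'.
Captured: group 1 = '16'.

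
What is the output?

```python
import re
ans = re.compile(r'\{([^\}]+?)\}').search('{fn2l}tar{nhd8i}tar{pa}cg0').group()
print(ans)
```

{fn2l}

`re.search` tries every starting position until one works.
The match spans [0:6] → '{fn2l}'.
Captured: group 1 = 'fn2l'.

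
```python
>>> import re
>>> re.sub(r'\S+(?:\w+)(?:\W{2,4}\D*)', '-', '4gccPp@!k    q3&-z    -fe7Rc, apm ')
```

'---'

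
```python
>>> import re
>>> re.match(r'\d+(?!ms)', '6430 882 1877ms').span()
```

(0, 4)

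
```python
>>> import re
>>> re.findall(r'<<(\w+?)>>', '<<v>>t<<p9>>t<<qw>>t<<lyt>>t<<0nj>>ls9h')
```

['v', 'p9', 'qw', 'lyt', '0nj']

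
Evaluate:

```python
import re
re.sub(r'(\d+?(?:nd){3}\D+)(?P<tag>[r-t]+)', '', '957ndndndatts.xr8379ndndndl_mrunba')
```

Pattern: one or more of a digit (lazy), then the literal 'nd' repeated 3 times, then one or more of a non-digit (captured); then one or more of a character in [r-t] (captured as 'tag').
Matches: at [0:16] → '957ndndndatts.xr'; at [16:30] → '8379ndndndl_mr'.
Each match is replaced by ''.

'unba'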